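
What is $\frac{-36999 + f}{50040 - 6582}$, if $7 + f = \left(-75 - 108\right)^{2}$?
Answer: $- \frac{3517}{43458} \approx -0.080929$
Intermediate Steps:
$f = 33482$ ($f = -7 + \left(-75 - 108\right)^{2} = -7 + \left(-183\right)^{2} = -7 + 33489 = 33482$)
$\frac{-36999 + f}{50040 - 6582} = \frac{-36999 + 33482}{50040 - 6582} = - \frac{3517}{43458}$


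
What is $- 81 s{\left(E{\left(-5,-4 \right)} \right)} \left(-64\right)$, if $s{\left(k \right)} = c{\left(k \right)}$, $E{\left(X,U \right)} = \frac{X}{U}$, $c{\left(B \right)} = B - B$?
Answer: $0$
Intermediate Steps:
$c{\left(B \right)} = 0$
$s{\left(k \right)} = 0$
$- 81 s{\left(E{\left(-5,-4 \right)} \right)} \left(-64\right) = \left(-81\right) 0 \left(-64\right) = 0 \left(-64\right) = 0$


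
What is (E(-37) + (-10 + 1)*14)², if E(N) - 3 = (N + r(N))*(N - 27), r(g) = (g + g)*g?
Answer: 29924502169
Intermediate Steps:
r(g) = 2*g² (r(g) = (2*g)*g = 2*g²)
E(N) = 3 + (-27 + N)*(N + 2*N²) (E(N) = 3 + (N + 2*N²)*(N - 27) = 3 + (N + 2*N²)*(-27 + N) = 3 + (-27 + N)*(N + 2*N²))
(E(-37) + (-10 + 1)*14)² = ((3 - 53*(-37)² - 27*(-37) + 2*(-37)³) + (-10 + 1)*14)² = ((3 - 53*1369 + 999 + 2*(-50653)) - 9*14)² = ((3 - 72557 + 999 - 101306) - 126)² = (-172861 - 126)² = (-172987)² = 29924502169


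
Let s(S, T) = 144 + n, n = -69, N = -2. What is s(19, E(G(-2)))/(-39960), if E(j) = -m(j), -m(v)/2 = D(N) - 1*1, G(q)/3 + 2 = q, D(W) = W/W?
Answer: -5/2664 ≈ -0.0018769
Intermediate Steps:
D(W) = 1
G(q) = -6 + 3*q
m(v) = 0 (m(v) = -2*(1 - 1*1) = -2*(1 - 1) = -2*0 = 0)
E(j) = 0 (E(j) = -1*0 = 0)
s(S, T) = 75 (s(S, T) = 144 - 69 = 75)
s(19, E(G(-2)))/(-39960) = 75/(-39960) = 75*(-1/39960) = -5/2664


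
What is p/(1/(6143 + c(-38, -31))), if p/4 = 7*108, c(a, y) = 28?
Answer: 18661104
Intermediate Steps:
p = 3024 (p = 4*(7*108) = 4*756 = 3024)
p/(1/(6143 + c(-38, -31))) = 3024/(1/(6143 + 28)) = 3024/(1/6171) = 3024*6171 = 18661104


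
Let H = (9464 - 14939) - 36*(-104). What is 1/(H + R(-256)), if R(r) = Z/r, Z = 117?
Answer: -256/443253 ≈ -0.00057755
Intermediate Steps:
H = -1731 (H = -5475 + 3744 = -1731)
R(r) = 117/r
1/(H + R(-256)) = 1/(-1731 + 117/(-256)) = 1/(-1731 + 117*(-1/256)) = 1/(-1731 - 117/256) = 1/(-443253/256) = -256/443253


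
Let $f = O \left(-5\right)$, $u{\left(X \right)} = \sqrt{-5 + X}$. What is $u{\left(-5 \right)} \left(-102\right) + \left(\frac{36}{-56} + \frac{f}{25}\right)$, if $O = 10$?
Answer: $- \frac{37}{14} - 102 i \sqrt{10} \approx -2.6429 - 322.55 i$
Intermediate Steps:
$f = -50$ ($f = 10 \left(-5\right) = -50$)
$u{\left(-5 \right)} \left(-102\right) + \left(\frac{36}{-56} + \frac{f}{25}\right) = \sqrt{-5 - 5} \left(-102\right) + \left(\frac{36}{-56} - \frac{50}{25}\right) = \sqrt{-10} \left(-102\right) + \left(36 \left(- \frac{1}{56}\right) - 2\right) = i \sqrt{10} \left(-102\right) - \frac{37}{14} = - 102 i \sqrt{10} - \frac{37}{14} = - \frac{37}{14} - 102 i \sqrt{10}$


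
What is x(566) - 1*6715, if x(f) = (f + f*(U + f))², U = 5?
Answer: 104815350789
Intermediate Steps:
x(f) = (f + f*(5 + f))²
x(566) - 1*6715 = 566²*(6 + 566)² - 1*6715 = 320356*572² - 6715 = 320356*327184 - 6715 = 104815357504 - 6715 = 104815350789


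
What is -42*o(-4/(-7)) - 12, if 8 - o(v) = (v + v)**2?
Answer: -2052/7 ≈ -293.14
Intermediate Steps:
o(v) = 8 - 4*v**2 (o(v) = 8 - (v + v)**2 = 8 - (2*v)**2 = 8 - 4*v**2)
-42*o(-4/(-7)) - 12 = -42*(8 - 4*(-4/(-7))**2) - 12 = -42*(8 - 4*(-4*(-1/7))**2) - 12 = -42*(8 - 4*(4/7)**2) - 12 = -42*(8 - 4*16/49) - 12 = -42*(8 - 64/49) - 12 = -42*328/49 - 12 = -1968/7 - 12 = -2052/7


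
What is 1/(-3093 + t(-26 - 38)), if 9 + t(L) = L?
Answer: -1/3166 ≈ -0.00031586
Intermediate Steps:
t(L) = -9 + L
1/(-3093 + t(-26 - 38)) = 1/(-3093 + (-9 + (-26 - 38))) = 1/(-3093 + (-9 - 64)) = 1/(-3093 - 73) = 1/(-3166) = -1/3166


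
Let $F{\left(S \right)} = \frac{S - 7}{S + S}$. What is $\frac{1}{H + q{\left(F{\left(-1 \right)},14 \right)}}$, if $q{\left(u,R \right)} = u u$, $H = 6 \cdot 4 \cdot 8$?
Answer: $\frac{1}{208} \approx 0.0048077$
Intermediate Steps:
$H = 192$ ($H = 24 \cdot 8 = 192$)
$F{\left(S \right)} = \frac{-7 + S}{2 S}$
$q{\left(u,R \right)} = u^{2}$
$\frac{1}{H + q{\left(F{\left(-1 \right)},14 \right)}} = \frac{1}{192 + \left(\frac{-7 - 1}{2 \left(-1\right)}\right)^{2}} = \frac{1}{192 + \left(\frac{1}{2} \left(-1\right) \left(-8\right)\right)^{2}} = \frac{1}{192 + 4^{2}} = \frac{1}{192 + 16} = \frac{1}{208}$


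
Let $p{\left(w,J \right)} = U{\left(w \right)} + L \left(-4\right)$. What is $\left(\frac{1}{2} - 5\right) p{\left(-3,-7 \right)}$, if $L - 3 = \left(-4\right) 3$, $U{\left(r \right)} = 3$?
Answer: $- \frac{351}{2} \approx -175.5$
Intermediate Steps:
$L = -9$ ($L = 3 - 12 = -9$)
$p{\left(w,J \right)} = 39$ ($p{\left(w,J \right)} = 3 - -36 = 3 + 36 = 39$)
$\left(\frac{1}{2} - 5\right) p{\left(-3,-7 \right)} = \left(\frac{1}{2} - 5\right) 39 = \left(- \frac{9}{2}\right) 39 = - \frac{351}{2}$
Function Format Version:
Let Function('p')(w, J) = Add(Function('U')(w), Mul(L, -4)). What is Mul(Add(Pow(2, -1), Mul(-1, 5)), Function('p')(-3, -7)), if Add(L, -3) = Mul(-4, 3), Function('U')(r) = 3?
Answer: Rational(-351, 2) ≈ -175.50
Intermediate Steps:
L = -9 (L = Add(3, Mul(-4, 3)) = Add(3, -12) = -9)
Function('p')(w, J) = 39 (Function('p')(w, J) = Add(3, Mul(-9, -4)) = Add(3, 36) = 39)
Mul(Add(Pow(2, -1), Mul(-1, 5)), Function('p')(-3, -7)) = Mul(Add(Pow(2, -1), Mul(-1, 5)), 39) = Mul(Add(Rational(1, 2), -5), 39) = Mul(Rational(-9, 2), 39) = Rational(-351, 2)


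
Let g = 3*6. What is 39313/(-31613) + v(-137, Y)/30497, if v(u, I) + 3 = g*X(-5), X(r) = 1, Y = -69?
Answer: -1198454366/964101661 ≈ -1.2431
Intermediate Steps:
g = 18
v(u, I) = 15 (v(u, I) = -3 + 18*1 = -3 + 18 = 15)
39313/(-31613) + v(-137, Y)/30497 = 39313/(-31613) + 15/30497 = 39313*(-1/31613) + 15*(1/30497) = -39313/31613 + 15/30497 = -1198454366/964101661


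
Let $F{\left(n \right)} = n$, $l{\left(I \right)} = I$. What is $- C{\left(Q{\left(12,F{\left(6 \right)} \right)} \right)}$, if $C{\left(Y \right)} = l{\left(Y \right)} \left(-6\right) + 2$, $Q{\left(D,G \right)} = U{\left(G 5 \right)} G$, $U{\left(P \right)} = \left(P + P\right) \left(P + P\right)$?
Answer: $129598$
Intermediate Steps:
$U{\left(P \right)} = 4 P^{2}$ ($U{\left(P \right)} = 2 P 2 P = 4 P^{2}$)
$Q{\left(D,G \right)} = 100 G^{3}$ ($Q{\left(D,G \right)} = 4 \left(G 5\right)^{2} G = 4 \left(5 G\right)^{2} G = 4 \cdot 25 G^{2} G = 100 G^{2} G = 100 G^{3}$)
$C{\left(Y \right)} = 2 - 6 Y$ ($C{\left(Y \right)} = Y \left(-6\right) + 2 = - 6 Y + 2 = 2 - 6 Y$)
$- C{\left(Q{\left(12,F{\left(6 \right)} \right)} \right)} = - (2 - 6 \cdot 100 \cdot 6^{3}) = - (2 - 6 \cdot 100 \cdot 216) = - (2 - 129600) = \left(-1\right) \left(-129598\right) = 129598$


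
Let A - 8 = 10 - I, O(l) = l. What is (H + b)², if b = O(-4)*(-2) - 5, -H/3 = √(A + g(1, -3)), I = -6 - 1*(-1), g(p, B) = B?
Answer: 189 - 36*√5 ≈ 108.50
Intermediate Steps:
I = -5 (I = -6 + 1 = -5)
A = 23 (A = 8 + (10 - 1*(-5)) = 8 + (10 + 5) = 8 + 15 = 23)
H = -6*√5 (H = -3*√(23 - 3) = -6*√5 ≈ -13.416)
b = 3 (b = -4*(-2) - 5 = 8 - 5 = 3)
(H + b)² = (-6*√5 + 3)² = (3 - 6*√5)²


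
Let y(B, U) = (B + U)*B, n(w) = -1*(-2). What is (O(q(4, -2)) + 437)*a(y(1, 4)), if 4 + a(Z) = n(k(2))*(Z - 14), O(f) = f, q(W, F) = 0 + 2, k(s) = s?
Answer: -9658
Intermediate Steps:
q(W, F) = 2
n(w) = 2
y(B, U) = B*(B + U)
a(Z) = -32 + 2*Z (a(Z) = -4 + 2*(Z - 14) = -4 + 2*(-14 + Z) = -4 + (-28 + 2*Z) = -32 + 2*Z)
(O(q(4, -2)) + 437)*a(y(1, 4)) = (2 + 437)*(-32 + 2*(1*(1 + 4))) = 439*(-32 + 2*(1*5)) = 439*(-32 + 2*5) = 439*(-32 + 10) = 439*(-22) = -9658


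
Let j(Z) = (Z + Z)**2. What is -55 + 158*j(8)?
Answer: 40393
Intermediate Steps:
j(Z) = 4*Z**2 (j(Z) = (2*Z)**2 = 4*Z**2)
-55 + 158*j(8) = -55 + 158*(4*8**2) = -55 + 158*(4*64) = -55 + 158*256 = -55 + 40448 = 40393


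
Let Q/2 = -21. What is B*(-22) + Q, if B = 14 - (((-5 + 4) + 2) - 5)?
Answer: -438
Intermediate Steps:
Q = -42 (Q = 2*(-21) = -42)
B = 18 (B = 14 - ((-1 + 2) - 5) = 14 - (1 - 5) = 14 - 1*(-4) = 14 + 4 = 18)
B*(-22) + Q = 18*(-22) - 42 = -396 - 42 = -438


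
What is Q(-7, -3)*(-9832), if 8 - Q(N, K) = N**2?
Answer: 403112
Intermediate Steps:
Q(N, K) = 8 - N**2
Q(-7, -3)*(-9832) = (8 - 1*(-7)**2)*(-9832) = (8 - 1*49)*(-9832) = (8 - 49)*(-9832) = -41*(-9832) = 403112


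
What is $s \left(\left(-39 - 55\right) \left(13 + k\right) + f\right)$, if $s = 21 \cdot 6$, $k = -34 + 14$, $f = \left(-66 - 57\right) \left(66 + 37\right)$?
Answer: $-1513386$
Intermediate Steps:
$f = -12669$ ($f = \left(-123\right) 103 = -12669$)
$k = -20$
$s = 126$
$s \left(\left(-39 - 55\right) \left(13 + k\right) + f\right) = 126 \left(\left(-39 - 55\right) \left(13 - 20\right) - 12669\right) = 126 \left(\left(-94\right) \left(-7\right) - 12669\right) = 126 \left(658 - 12669\right) = 126 \left(-12011\right) = -1513386$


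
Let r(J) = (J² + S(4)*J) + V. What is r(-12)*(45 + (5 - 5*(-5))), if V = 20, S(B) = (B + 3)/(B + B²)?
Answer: 11985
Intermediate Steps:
S(B) = (3 + B)/(B + B²)
r(J) = 20 + J² + 7*J/20 (r(J) = (J² + ((3 + 4)/(4*(1 + 4)))*J) + 20 = (J² + ((¼)*7/5)*J) + 20 = (J² + ((¼)*(⅕)*7)*J) + 20 = (J² + 7*J/20) + 20 = 20 + J² + 7*J/20)
r(-12)*(45 + (5 - 5*(-5))) = (20 + (-12)² + (7/20)*(-12))*(45 + (5 - 5*(-5))) = (20 + 144 - 21/5)*(45 + (5 + 25)) = 799*(45 + 30)/5 = (799/5)*75 = 11985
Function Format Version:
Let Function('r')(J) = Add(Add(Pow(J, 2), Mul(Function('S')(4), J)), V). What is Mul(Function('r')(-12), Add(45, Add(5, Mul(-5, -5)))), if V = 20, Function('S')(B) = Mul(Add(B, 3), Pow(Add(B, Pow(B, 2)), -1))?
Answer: 11985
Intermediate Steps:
Function('S')(B) = Mul(Pow(Add(B, Pow(B, 2)), -1), Add(3, B)) (Function('S')(B) = Mul(Add(3, B), Pow(Add(B, Pow(B, 2)), -1)) = Mul(Pow(Add(B, Pow(B, 2)), -1), Add(3, B)))
Function('r')(J) = Add(20, Pow(J, 2), Mul(Rational(7, 20), J)) (Function('r')(J) = Add(Add(Pow(J, 2), Mul(Mul(Pow(4, -1), Pow(Add(1, 4), -1), Add(3, 4)), J)), 20) = Add(Add(Pow(J, 2), Mul(Mul(Rational(1, 4), Pow(5, -1), 7), J)), 20) = Add(Add(Pow(J, 2), Mul(Mul(Rational(1, 4), Rational(1, 5), 7), J)), 20) = Add(Add(Pow(J, 2), Mul(Rational(7, 20), J)), 20) = Add(20, Pow(J, 2), Mul(Rational(7, 20), J)))
Mul(Function('r')(-12), Add(45, Add(5, Mul(-5, -5)))) = Mul(Add(20, Pow(-12, 2), Mul(Rational(7, 20), -12)), Add(45, Add(5, Mul(-5, -5)))) = Mul(Add(20, 144, Rational(-21, 5)), Add(45, Add(5, 25))) = Mul(Rational(799, 5), Add(45, 30)) = Mul(Rational(799, 5), 75) = 11985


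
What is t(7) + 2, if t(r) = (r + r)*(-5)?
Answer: -68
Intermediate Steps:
t(r) = -10*r (t(r) = (2*r)*(-5) = -10*r)
t(7) + 2 = -10*7 + 2 = -70 + 2 = -68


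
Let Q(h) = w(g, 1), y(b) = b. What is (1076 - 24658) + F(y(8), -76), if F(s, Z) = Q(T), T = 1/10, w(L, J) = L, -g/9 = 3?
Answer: -23609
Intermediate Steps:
g = -27 (g = -9*3 = -27)
T = ⅒ ≈ 0.10000
Q(h) = -27
F(s, Z) = -27
(1076 - 24658) + F(y(8), -76) = (1076 - 24658) - 27 = -23582 - 27 = -23609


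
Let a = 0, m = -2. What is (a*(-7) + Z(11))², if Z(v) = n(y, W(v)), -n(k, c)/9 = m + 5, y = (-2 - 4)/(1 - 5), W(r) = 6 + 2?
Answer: 729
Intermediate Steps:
W(r) = 8
y = 3/2 (y = -6/(-4) = -6*(-¼) = 3/2 ≈ 1.5000)
n(k, c) = -27 (n(k, c) = -9*(-2 + 5) = -9*3 = -27)
Z(v) = -27
(a*(-7) + Z(11))² = (0*(-7) - 27)² = (0 - 27)² = (-27)² = 729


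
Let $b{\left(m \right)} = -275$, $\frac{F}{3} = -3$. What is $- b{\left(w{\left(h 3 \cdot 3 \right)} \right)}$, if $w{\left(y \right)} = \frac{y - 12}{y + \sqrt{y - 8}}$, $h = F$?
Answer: $275$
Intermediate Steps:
$F = -9$ ($F = 3 \left(-3\right) = -9$)
$h = -9$
$w{\left(y \right)} = \frac{-12 + y}{y + \sqrt{-8 + y}}$
$- b{\left(w{\left(h 3 \cdot 3 \right)} \right)} = \left(-1\right) \left(-275\right) = 275$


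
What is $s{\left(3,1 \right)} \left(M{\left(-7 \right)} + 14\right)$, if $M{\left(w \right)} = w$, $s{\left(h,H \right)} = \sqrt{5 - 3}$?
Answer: $7 \sqrt{2} \approx 9.8995$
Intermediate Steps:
$s{\left(h,H \right)} = \sqrt{2}$
$s{\left(3,1 \right)} \left(M{\left(-7 \right)} + 14\right) = \sqrt{2} \left(-7 + 14\right) = \sqrt{2} \cdot 7 = 7 \sqrt{2}$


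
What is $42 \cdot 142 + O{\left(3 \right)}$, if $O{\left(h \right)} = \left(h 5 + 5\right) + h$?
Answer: $5987$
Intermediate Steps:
$O{\left(h \right)} = 5 + 6 h$ ($O{\left(h \right)} = \left(5 h + 5\right) + h = \left(5 + 5 h\right) + h = 5 + 6 h$)
$42 \cdot 142 + O{\left(3 \right)} = 42 \cdot 142 + \left(5 + 6 \cdot 3\right) = 5964 + \left(5 + 18\right) = 5964 + 23 = 5987$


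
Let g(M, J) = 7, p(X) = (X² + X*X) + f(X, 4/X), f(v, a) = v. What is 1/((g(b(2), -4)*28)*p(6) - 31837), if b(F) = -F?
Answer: -1/16549 ≈ -6.0427e-5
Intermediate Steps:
p(X) = X + 2*X² (p(X) = (X² + X*X) + X = (X² + X²) + X = 2*X² + X = X + 2*X²)
1/((g(b(2), -4)*28)*p(6) - 31837) = 1/((7*28)*(6*(1 + 2*6)) - 31837) = 1/(196*(6*(1 + 12)) - 31837) = 1/(196*(6*13) - 31837) = 1/(196*78 - 31837) = 1/(15288 - 31837) = 1/(-16549) = -1/16549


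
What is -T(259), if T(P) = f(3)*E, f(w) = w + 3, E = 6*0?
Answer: 0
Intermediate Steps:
E = 0
f(w) = 3 + w
T(P) = 0 (T(P) = (3 + 3)*0 = 6*0 = 0)
-T(259) = -1*0 = 0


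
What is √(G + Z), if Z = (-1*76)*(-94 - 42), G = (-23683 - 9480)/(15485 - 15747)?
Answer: √718193090/262 ≈ 102.29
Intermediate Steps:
G = 33163/262 (G = -33163/(-262) = -33163*(-1/262) = 33163/262 ≈ 126.58)
Z = 10336 (Z = -76*(-136) = 10336)
√(G + Z) = √(33163/262 + 10336) = √(2741195/262) = √718193090/262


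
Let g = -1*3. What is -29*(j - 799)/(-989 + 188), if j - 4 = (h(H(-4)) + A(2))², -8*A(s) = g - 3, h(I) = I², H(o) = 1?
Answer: -367459/12816 ≈ -28.672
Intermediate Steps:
g = -3
A(s) = ¾ (A(s) = -(-3 - 3)/8 = -⅛*(-6) = ¾)
j = 113/16 (j = 4 + (1² + ¾)² = 4 + (1 + ¾)² = 4 + (7/4)² = 4 + 49/16 = 113/16 ≈ 7.0625)
-29*(j - 799)/(-989 + 188) = -29*(113/16 - 799)/(-989 + 188) = -(-367459)/(16*(-801)) = -(-367459)*(-1)/(16*801) = -29*12671/12816 = -367459/12816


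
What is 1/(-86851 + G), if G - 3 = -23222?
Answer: -1/110070 ≈ -9.0851e-6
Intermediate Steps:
G = -23219 (G = 3 - 23222 = -23219)
1/(-86851 + G) = 1/(-86851 - 23219) = 1/(-110070) = -1/110070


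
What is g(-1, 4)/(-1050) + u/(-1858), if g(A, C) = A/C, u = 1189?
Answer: -2495971/3901800 ≈ -0.63970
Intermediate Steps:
g(-1, 4)/(-1050) + u/(-1858) = -1/4/(-1050) + 1189/(-1858) = -1*¼*(-1/1050) + 1189*(-1/1858) = -¼*(-1/1050) - 1189/1858 = 1/4200 - 1189/1858 = -2495971/3901800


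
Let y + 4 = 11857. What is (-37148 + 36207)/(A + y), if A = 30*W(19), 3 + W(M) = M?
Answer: -941/12333 ≈ -0.076299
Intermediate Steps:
y = 11853 (y = -4 + 11857 = 11853)
W(M) = -3 + M
A = 480 (A = 30*(-3 + 19) = 30*16 = 480)
(-37148 + 36207)/(A + y) = (-37148 + 36207)/(480 + 11853) = -941/12333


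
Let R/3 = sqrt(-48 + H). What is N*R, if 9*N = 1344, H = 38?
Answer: 448*I*sqrt(10) ≈ 1416.7*I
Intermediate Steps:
N = 448/3 (N = (1/9)*1344 = 448/3 ≈ 149.33)
R = 3*I*sqrt(10) (R = 3*sqrt(-48 + 38) = 3*sqrt(-10) = 3*(I*sqrt(10)) = 3*I*sqrt(10) ≈ 9.4868*I)
N*R = 448*(3*I*sqrt(10))/3 = 448*I*sqrt(10)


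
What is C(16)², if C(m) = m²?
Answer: 65536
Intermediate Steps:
C(16)² = (16²)² = 256² = 65536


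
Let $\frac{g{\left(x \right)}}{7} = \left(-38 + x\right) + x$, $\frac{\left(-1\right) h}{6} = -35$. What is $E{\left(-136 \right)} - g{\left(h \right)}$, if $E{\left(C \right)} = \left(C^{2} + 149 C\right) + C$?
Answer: $-4578$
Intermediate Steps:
$h = 210$ ($h = \left(-6\right) \left(-35\right) = 210$)
$g{\left(x \right)} = -266 + 14 x$ ($g{\left(x \right)} = 7 \left(\left(-38 + x\right) + x\right) = 7 \left(-38 + 2 x\right) = -266 + 14 x$)
$E{\left(C \right)} = C^{2} + 150 C$
$E{\left(-136 \right)} - g{\left(h \right)} = - 136 \left(150 - 136\right) - \left(-266 + 14 \cdot 210\right) = \left(-136\right) 14 - \left(-266 + 2940\right) = -1904 - 2674 = -4578$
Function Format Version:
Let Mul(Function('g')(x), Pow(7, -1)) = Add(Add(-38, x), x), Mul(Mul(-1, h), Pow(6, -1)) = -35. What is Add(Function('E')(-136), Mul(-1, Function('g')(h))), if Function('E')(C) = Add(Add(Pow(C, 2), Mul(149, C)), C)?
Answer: -4578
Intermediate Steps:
h = 210 (h = Mul(-6, -35) = 210)
Function('g')(x) = Add(-266, Mul(14, x)) (Function('g')(x) = Mul(7, Add(Add(-38, x), x)) = Mul(7, Add(-38, Mul(2, x))) = Add(-266, Mul(14, x)))
Function('E')(C) = Add(Pow(C, 2), Mul(150, C))
Add(Function('E')(-136), Mul(-1, Function('g')(h))) = Add(Mul(-136, Add(150, -136)), Mul(-1, Add(-266, Mul(14, 210)))) = Add(Mul(-136, 14), Mul(-1, Add(-266, 2940))) = Add(-1904, Mul(-1, 2674)) = Add(-1904, -2674) = -4578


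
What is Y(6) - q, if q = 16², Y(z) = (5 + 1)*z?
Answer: -220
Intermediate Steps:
Y(z) = 6*z
q = 256
Y(6) - q = 6*6 - 1*256 = 36 - 256 = -220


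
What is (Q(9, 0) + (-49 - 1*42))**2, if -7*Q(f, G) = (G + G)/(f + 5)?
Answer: 8281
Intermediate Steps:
Q(f, G) = -2*G/(7*(5 + f)) (Q(f, G) = -(G + G)/(7*(f + 5)) = -2*G/(7*(5 + f)))
(Q(9, 0) + (-49 - 1*42))**2 = (-2*0/(35 + 7*9) + (-49 - 1*42))**2 = (-2*0/(35 + 63) + (-49 - 42))**2 = (-2*0/98 - 91)**2 = (-2*0*1/98 - 91)**2 = (0 - 91)**2 = (-91)**2 = 8281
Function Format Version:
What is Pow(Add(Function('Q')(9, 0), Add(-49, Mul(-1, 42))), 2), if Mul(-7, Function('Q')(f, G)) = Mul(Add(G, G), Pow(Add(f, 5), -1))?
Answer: 8281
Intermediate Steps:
Function('Q')(f, G) = Mul(Rational(-2, 7), G, Pow(Add(5, f), -1)) (Function('Q')(f, G) = Mul(Rational(-1, 7), Mul(Add(G, G), Pow(Add(f, 5), -1))) = Mul(Rational(-1, 7), Mul(Mul(2, G), Pow(Add(5, f), -1))) = Mul(Rational(-1, 7), Mul(2, G, Pow(Add(5, f), -1))) = Mul(Rational(-2, 7), G, Pow(Add(5, f), -1)))
Pow(Add(Function('Q')(9, 0), Add(-49, Mul(-1, 42))), 2) = Pow(Add(Mul(-2, 0, Pow(Add(35, Mul(7, 9)), -1)), Add(-49, Mul(-1, 42))), 2) = Pow(Add(Mul(-2, 0, Pow(Add(35, 63), -1)), Add(-49, -42)), 2) = Pow(Add(Mul(-2, 0, Pow(98, -1)), -91), 2) = Pow(Add(Mul(-2, 0, Rational(1, 98)), -91), 2) = Pow(Add(0, -91), 2) = Pow(-91, 2) = 8281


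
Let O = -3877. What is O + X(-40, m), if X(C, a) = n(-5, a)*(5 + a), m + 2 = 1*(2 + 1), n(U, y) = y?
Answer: -3871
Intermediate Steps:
m = 1 (m = -2 + 1*(2 + 1) = -2 + 1*3 = -2 + 3 = 1)
X(C, a) = a*(5 + a)
O + X(-40, m) = -3877 + 1*(5 + 1) = -3877 + 1*6 = -3877 + 6 = -3871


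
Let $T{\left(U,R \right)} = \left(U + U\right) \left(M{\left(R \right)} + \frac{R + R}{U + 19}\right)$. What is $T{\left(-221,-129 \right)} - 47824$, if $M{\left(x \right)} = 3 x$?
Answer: $\frac{12389212}{101} \approx 1.2267 \cdot 10^{5}$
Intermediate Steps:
$T{\left(U,R \right)} = 2 U \left(3 R + \frac{2 R}{19 + U}\right)$ ($T{\left(U,R \right)} = \left(U + U\right) \left(3 R + \frac{R + R}{U + 19}\right) = 2 U \left(3 R + \frac{2 R}{19 + U}\right)$)
$T{\left(-221,-129 \right)} - 47824 = 2 \left(-129\right) \left(-221\right) \frac{1}{19 - 221} \left(59 + 3 \left(-221\right)\right) - 47824 = 2 \left(-129\right) \left(-221\right) \frac{1}{-202} \left(59 - 663\right) - 47824 = 2 \left(-129\right) \left(-221\right) \left(- \frac{1}{202}\right) \left(-604\right) - 47824 = \frac{17219436}{101} - 47824 = \frac{12389212}{101}$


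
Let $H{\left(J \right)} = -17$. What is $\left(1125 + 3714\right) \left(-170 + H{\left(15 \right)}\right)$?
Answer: $-904893$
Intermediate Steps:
$\left(1125 + 3714\right) \left(-170 + H{\left(15 \right)}\right) = \left(1125 + 3714\right) \left(-170 - 17\right) = 4839 \left(-187\right) = -904893$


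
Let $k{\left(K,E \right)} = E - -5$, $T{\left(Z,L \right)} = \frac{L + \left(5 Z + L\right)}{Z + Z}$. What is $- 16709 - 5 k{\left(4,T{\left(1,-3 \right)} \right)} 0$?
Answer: $0$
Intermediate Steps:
$T{\left(Z,L \right)} = \frac{2 L + 5 Z}{2 Z}$ ($T{\left(Z,L \right)} = \frac{L + \left(L + 5 Z\right)}{2 Z} = \left(2 L + 5 Z\right) \frac{1}{2 Z} = \frac{2 L + 5 Z}{2 Z}$)
$k{\left(K,E \right)} = 5 + E$ ($k{\left(K,E \right)} = E + 5 = 5 + E$)
$- 16709 - 5 k{\left(4,T{\left(1,-3 \right)} \right)} 0 = - 16709 - 5 \left(5 + \left(\frac{5}{2} - \frac{3}{1}\right)\right) 0 = - 16709 - 5 \left(5 + \left(\frac{5}{2} - 3\right)\right) 0 = - 16709 - 5 \left(5 - \frac{1}{2}\right) 0 = - 16709 \left(-5\right) \frac{9}{2} \cdot 0 = - 16709 \left(\left(- \frac{45}{2}\right) 0\right) = \left(-16709\right) 0 = 0$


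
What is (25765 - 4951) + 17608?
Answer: 38422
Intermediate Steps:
(25765 - 4951) + 17608 = 20814 + 17608 = 38422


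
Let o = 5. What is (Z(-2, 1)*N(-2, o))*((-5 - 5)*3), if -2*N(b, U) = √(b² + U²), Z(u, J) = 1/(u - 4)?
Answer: -5*√29/2 ≈ -13.463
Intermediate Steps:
Z(u, J) = 1/(-4 + u)
N(b, U) = -√(U² + b²)/2 (N(b, U) = -√(b² + U²)/2 = -√(U² + b²)/2)
(Z(-2, 1)*N(-2, o))*((-5 - 5)*3) = ((-√(5² + (-2)²)/2)/(-4 - 2))*((-5 - 5)*3) = ((-√(25 + 4)/2)/(-6))*(-10*3) = -(-1)*√29/12*(-30) = (√29/12)*(-30) = -5*√29/2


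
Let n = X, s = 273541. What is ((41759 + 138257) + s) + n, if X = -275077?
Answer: 178480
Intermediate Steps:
n = -275077
((41759 + 138257) + s) + n = ((41759 + 138257) + 273541) - 275077 = (180016 + 273541) - 275077 = 453557 - 275077 = 178480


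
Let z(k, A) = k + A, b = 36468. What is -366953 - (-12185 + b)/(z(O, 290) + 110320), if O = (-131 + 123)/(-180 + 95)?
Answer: -3450042062729/9401858 ≈ -3.6695e+5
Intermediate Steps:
O = 8/85 (O = -8/(-85) = -8*(-1/85) = 8/85 ≈ 0.094118)
z(k, A) = A + k
-366953 - (-12185 + b)/(z(O, 290) + 110320) = -366953 - (-12185 + 36468)/((290 + 8/85) + 110320) = -366953 - 24283/(24658/85 + 110320) = -366953 - 24283/9401858/85 = -366953 - 24283*85/9401858 = -366953 - 1*2064055/9401858 = -366953 - 2064055/9401858 = -3450042062729/9401858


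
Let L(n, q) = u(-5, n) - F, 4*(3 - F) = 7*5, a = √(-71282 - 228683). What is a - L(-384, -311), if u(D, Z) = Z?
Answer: 1513/4 + I*√299965 ≈ 378.25 + 547.69*I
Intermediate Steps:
a = I*√299965 (a = √(-299965) = I*√299965 ≈ 547.69*I)
F = -23/4 (F = 3 - 7*5/4 = 3 - ¼*35 = 3 - 35/4 = -23/4 ≈ -5.7500)
L(n, q) = 23/4 + n (L(n, q) = n - 1*(-23/4) = n + 23/4 = 23/4 + n)
a - L(-384, -311) = I*√299965 - (23/4 - 384) = I*√299965 - 1*(-1513/4) = I*√299965 + 1513/4 = 1513/4 + I*√299965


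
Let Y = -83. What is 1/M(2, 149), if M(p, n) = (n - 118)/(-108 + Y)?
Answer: -191/31 ≈ -6.1613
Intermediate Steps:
M(p, n) = 118/191 - n/191 (M(p, n) = (n - 118)/(-108 - 83) = (-118 + n)/(-191) = (-118 + n)*(-1/191) = 118/191 - n/191)
1/M(2, 149) = 1/(118/191 - 1/191*149) = 1/(118/191 - 149/191) = 1/(-31/191) = -191/31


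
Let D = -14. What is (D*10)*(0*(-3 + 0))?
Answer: 0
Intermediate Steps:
(D*10)*(0*(-3 + 0)) = (-14*10)*(0*(-3 + 0)) = -0*(-3) = -140*0 = 0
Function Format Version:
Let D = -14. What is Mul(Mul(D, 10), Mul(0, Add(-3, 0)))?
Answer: 0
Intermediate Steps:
Mul(Mul(D, 10), Mul(0, Add(-3, 0))) = Mul(Mul(-14, 10), Mul(0, Add(-3, 0))) = Mul(-140, Mul(0, -3)) = Mul(-140, 0) = 0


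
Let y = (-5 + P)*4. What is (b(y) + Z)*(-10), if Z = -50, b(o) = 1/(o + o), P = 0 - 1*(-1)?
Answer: 8005/16 ≈ 500.31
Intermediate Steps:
P = 1 (P = 0 + 1 = 1)
y = -16 (y = (-5 + 1)*4 = -4*4 = -16)
b(o) = 1/(2*o)
(b(y) + Z)*(-10) = ((1/2)/(-16) - 50)*(-10) = ((1/2)*(-1/16) - 50)*(-10) = (-1/32 - 50)*(-10) = -1601/32*(-10) = 8005/16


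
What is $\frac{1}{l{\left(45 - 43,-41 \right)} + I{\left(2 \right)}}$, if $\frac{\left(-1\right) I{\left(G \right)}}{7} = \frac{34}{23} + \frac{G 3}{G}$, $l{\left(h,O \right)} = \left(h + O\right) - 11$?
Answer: $- \frac{23}{1871} \approx -0.012293$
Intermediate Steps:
$l{\left(h,O \right)} = -11 + O + h$ ($l{\left(h,O \right)} = \left(O + h\right) - 11 = -11 + O + h$)
$I{\left(G \right)} = - \frac{721}{23}$ ($I{\left(G \right)} = - 7 \left(\frac{34}{23} + \frac{G 3}{G}\right) = - 7 \left(34 \cdot \frac{1}{23} + \frac{3 G}{G}\right) = - 7 \left(\frac{34}{23} + 3\right) = \left(-7\right) \frac{103}{23} = - \frac{721}{23}$)
$\frac{1}{l{\left(45 - 43,-41 \right)} + I{\left(2 \right)}} = \frac{1}{\left(-11 - 41 + \left(45 - 43\right)\right) - \frac{721}{23}} = \frac{1}{\left(-11 - 41 + 2\right) - \frac{721}{23}} = \frac{1}{-50 - \frac{721}{23}} = \frac{1}{- \frac{1871}{23}} = - \frac{23}{1871}$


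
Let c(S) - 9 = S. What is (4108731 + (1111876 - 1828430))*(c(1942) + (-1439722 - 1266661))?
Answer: -9173912028464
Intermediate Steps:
c(S) = 9 + S
(4108731 + (1111876 - 1828430))*(c(1942) + (-1439722 - 1266661)) = (4108731 + (1111876 - 1828430))*((9 + 1942) + (-1439722 - 1266661)) = (4108731 - 716554)*(1951 - 2706383) = 3392177*(-2704432) = -9173912028464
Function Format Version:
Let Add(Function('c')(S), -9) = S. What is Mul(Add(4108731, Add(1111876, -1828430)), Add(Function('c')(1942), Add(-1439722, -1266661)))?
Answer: -9173912028464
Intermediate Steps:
Function('c')(S) = Add(9, S)
Mul(Add(4108731, Add(1111876, -1828430)), Add(Function('c')(1942), Add(-1439722, -1266661))) = Mul(Add(4108731, Add(1111876, -1828430)), Add(Add(9, 1942), Add(-1439722, -1266661))) = Mul(Add(4108731, -716554), Add(1951, -2706383)) = Mul(3392177, -2704432) = -9173912028464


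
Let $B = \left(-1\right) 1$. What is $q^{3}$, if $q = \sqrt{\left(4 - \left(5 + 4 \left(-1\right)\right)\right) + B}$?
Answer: $2 \sqrt{2} \approx 2.8284$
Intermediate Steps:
$B = -1$
$q = \sqrt{2}$ ($q = \sqrt{\left(4 - \left(5 + 4 \left(-1\right)\right)\right) - 1} = \sqrt{\left(4 - \left(5 - 4\right)\right) - 1} = \sqrt{\left(4 - 1\right) - 1} = \sqrt{3 - 1} = \sqrt{2} \approx 1.4142$)
$q^{3} = \left(\sqrt{2}\right)^{3} = 2 \sqrt{2}$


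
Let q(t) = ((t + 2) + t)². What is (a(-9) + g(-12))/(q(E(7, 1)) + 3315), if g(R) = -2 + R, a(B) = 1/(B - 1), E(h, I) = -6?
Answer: -141/34150 ≈ -0.0041288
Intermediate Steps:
a(B) = 1/(-1 + B)
q(t) = (2 + 2*t)² (q(t) = ((2 + t) + t)² = (2 + 2*t)²)
(a(-9) + g(-12))/(q(E(7, 1)) + 3315) = (1/(-1 - 9) + (-2 - 12))/(4*(1 - 6)² + 3315) = (1/(-10) - 14)/(4*(-5)² + 3315) = (-⅒ - 14)/(4*25 + 3315) = -141/(10*(100 + 3315)) = -141/10/3415 = -141/10*1/3415 = -141/34150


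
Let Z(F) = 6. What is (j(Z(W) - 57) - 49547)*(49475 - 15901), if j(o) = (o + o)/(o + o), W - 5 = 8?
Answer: -1663457404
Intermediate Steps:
W = 13 (W = 5 + 8 = 13)
j(o) = 1 (j(o) = (2*o)/((2*o)) = (2*o)*(1/(2*o)) = 1)
(j(Z(W) - 57) - 49547)*(49475 - 15901) = (1 - 49547)*(49475 - 15901) = -49546*33574 = -1663457404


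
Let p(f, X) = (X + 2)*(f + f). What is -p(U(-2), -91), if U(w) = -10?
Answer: -1780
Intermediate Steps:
p(f, X) = 2*f*(2 + X) (p(f, X) = (2 + X)*(2*f) = 2*f*(2 + X))
-p(U(-2), -91) = -2*(-10)*(2 - 91) = -2*(-10)*(-89) = -1*1780 = -1780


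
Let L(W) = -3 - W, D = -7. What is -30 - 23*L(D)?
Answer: -122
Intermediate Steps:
-30 - 23*L(D) = -30 - 23*(-3 - 1*(-7)) = -30 - 23*(-3 + 7) = -30 - 23*4 = -30 - 92 = -122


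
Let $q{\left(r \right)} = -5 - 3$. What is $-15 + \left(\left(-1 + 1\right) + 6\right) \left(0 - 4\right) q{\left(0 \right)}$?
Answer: $177$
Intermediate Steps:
$q{\left(r \right)} = -8$
$-15 + \left(\left(-1 + 1\right) + 6\right) \left(0 - 4\right) q{\left(0 \right)} = -15 + \left(\left(-1 + 1\right) + 6\right) \left(0 - 4\right) \left(-8\right) = -15 + \left(0 + 6\right) \left(\left(-4\right) \left(-8\right)\right) = -15 + 6 \cdot 32 = -15 + 192 = 177$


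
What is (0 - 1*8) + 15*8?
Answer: 112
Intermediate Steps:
(0 - 1*8) + 15*8 = (0 - 8) + 120 = -8 + 120 = 112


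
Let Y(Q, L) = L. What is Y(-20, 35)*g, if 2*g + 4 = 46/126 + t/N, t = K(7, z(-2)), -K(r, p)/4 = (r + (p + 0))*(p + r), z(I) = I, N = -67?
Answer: -45215/1206 ≈ -37.492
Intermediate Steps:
K(r, p) = -4*(p + r)**2 (K(r, p) = -4*(r + (p + 0))*(p + r) = -4*(r + p)*(p + r) = -4*(p + r)*(p + r) = -4*(p + r)**2)
t = -100 (t = -4*(-2 + 7)**2 = -4*5**2 = -4*25 = -100)
g = -9043/8442 (g = -2 + (46/126 - 100/(-67))/2 = -2 + (46*(1/126) - 100*(-1/67))/2 = -2 + (23/63 + 100/67)/2 = -2 + (1/2)*(7841/4221) = -2 + 7841/8442 = -9043/8442 ≈ -1.0712)
Y(-20, 35)*g = 35*(-9043/8442) = -45215/1206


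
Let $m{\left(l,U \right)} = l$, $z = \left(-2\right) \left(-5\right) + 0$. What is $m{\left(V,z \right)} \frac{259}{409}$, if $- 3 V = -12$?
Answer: $\frac{1036}{409} \approx 2.533$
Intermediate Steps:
$V = 4$ ($V = \left(- \frac{1}{3}\right) \left(-12\right) = 4$)
$z = 10$ ($z = 10 + 0 = 10$)
$m{\left(V,z \right)} \frac{259}{409} = 4 \cdot \frac{259}{409} = \frac{1036}{409}$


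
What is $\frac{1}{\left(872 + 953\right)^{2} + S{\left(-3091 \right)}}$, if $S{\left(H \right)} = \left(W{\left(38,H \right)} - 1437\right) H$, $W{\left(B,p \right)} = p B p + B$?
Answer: $- \frac{1}{1122219082764} \approx -8.9109 \cdot 10^{-13}$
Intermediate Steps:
$W{\left(B,p \right)} = B + B p^{2}$ ($W{\left(B,p \right)} = B p p + B = B p^{2} + B = B + B p^{2}$)
$S{\left(H \right)} = H \left(-1399 + 38 H^{2}\right)$ ($S{\left(H \right)} = \left(38 \left(1 + H^{2}\right) - 1437\right) H = \left(\left(38 + 38 H^{2}\right) - 1437\right) H = \left(-1399 + 38 H^{2}\right) H = H \left(-1399 + 38 H^{2}\right)$)
$\frac{1}{\left(872 + 953\right)^{2} + S{\left(-3091 \right)}} = \frac{1}{\left(872 + 953\right)^{2} - 3091 \left(-1399 + 38 \left(-3091\right)^{2}\right)} = \frac{1}{1825^{2} - 3091 \left(-1399 + 38 \cdot 9554281\right)} = \frac{1}{3330625 - 3091 \left(-1399 + 363062678\right)} = \frac{1}{3330625 - 1122222413389} = \frac{1}{-1122219082764} = - \frac{1}{1122219082764}$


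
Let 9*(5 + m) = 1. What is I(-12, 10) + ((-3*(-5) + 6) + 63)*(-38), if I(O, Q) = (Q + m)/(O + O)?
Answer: -344759/108 ≈ -3192.2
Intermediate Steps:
m = -44/9 (m = -5 + (⅑)*1 = -5 + ⅑ = -44/9 ≈ -4.8889)
I(O, Q) = (-44/9 + Q)/(2*O) (I(O, Q) = (Q - 44/9)/(O + O) = (-44/9 + Q)/((2*O)) = (-44/9 + Q)*(1/(2*O)) = (-44/9 + Q)/(2*O))
I(-12, 10) + ((-3*(-5) + 6) + 63)*(-38) = (1/18)*(-44 + 9*10)/(-12) + ((-3*(-5) + 6) + 63)*(-38) = (1/18)*(-1/12)*(-44 + 90) + ((15 + 6) + 63)*(-38) = (1/18)*(-1/12)*46 + (21 + 63)*(-38) = -23/108 + 84*(-38) = -23/108 - 3192 = -344759/108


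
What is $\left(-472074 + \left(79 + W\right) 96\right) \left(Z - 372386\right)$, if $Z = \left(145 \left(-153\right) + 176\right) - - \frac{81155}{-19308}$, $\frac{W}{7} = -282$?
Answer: $\frac{830033904775185}{3218} \approx 2.5793 \cdot 10^{11}$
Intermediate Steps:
$W = -1974$ ($W = 7 \left(-282\right) = -1974$)
$Z = - \frac{425030927}{19308}$ ($Z = \left(-22185 + 176\right) - \left(-81155\right) \left(- \frac{1}{19308}\right) = -22009 - \frac{81155}{19308} = - \frac{425030927}{19308} \approx -22013.0$)
$\left(-472074 + \left(79 + W\right) 96\right) \left(Z - 372386\right) = \left(-472074 + \left(79 - 1974\right) 96\right) \left(- \frac{425030927}{19308} - 372386\right) = \left(-472074 - 181920\right) \left(- \frac{7615059815}{19308}\right) = \left(-653994\right) \left(- \frac{7615059815}{19308}\right) = \frac{830033904775185}{3218}$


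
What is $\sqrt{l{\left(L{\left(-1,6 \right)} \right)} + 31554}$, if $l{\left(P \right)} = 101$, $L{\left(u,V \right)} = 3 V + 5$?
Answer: $\sqrt{31655} \approx 177.92$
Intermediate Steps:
$L{\left(u,V \right)} = 5 + 3 V$
$\sqrt{l{\left(L{\left(-1,6 \right)} \right)} + 31554} = \sqrt{101 + 31554} = \sqrt{31655}$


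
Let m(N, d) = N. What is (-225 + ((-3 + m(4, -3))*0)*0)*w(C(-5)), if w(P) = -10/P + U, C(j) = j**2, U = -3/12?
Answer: 585/4 ≈ 146.25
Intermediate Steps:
U = -1/4 (U = -3*1/12 = -1/4 ≈ -0.25000)
w(P) = -1/4 - 10/P (w(P) = -10/P - 1/4 = -1/4 - 10/P)
(-225 + ((-3 + m(4, -3))*0)*0)*w(C(-5)) = (-225 + ((-3 + 4)*0)*0)*((-40 - 1*(-5)**2)/(4*((-5)**2))) = (-225 + (1*0)*0)*((1/4)*(-40 - 1*25)/25) = (-225 + 0*0)*((1/4)*(1/25)*(-40 - 25)) = (-225 + 0)*((1/4)*(1/25)*(-65)) = -225*(-13/20) = 585/4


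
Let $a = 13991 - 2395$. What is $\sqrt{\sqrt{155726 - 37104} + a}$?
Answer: $\sqrt{11596 + \sqrt{118622}} \approx 109.27$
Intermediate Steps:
$a = 11596$
$\sqrt{\sqrt{155726 - 37104} + a} = \sqrt{\sqrt{155726 - 37104} + 11596} = \sqrt{\sqrt{118622} + 11596} = \sqrt{11596 + \sqrt{118622}}$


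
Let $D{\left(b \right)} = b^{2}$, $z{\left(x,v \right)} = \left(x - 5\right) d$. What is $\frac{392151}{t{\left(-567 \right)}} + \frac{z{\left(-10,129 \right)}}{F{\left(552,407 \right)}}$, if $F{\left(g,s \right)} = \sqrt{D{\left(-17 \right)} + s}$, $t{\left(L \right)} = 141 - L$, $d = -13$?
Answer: $\frac{130717}{236} + \frac{65 \sqrt{174}}{116} \approx 561.28$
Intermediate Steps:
$z{\left(x,v \right)} = 65 - 13 x$ ($z{\left(x,v \right)} = \left(x - 5\right) \left(-13\right) = \left(-5 + x\right) \left(-13\right) = 65 - 13 x$)
$F{\left(g,s \right)} = \sqrt{289 + s}$ ($F{\left(g,s \right)} = \sqrt{\left(-17\right)^{2} + s} = \sqrt{289 + s}$)
$\frac{392151}{t{\left(-567 \right)}} + \frac{z{\left(-10,129 \right)}}{F{\left(552,407 \right)}} = \frac{392151}{141 - -567} + \frac{65 - -130}{\sqrt{289 + 407}} = \frac{392151}{141 + 567} + \frac{65 + 130}{\sqrt{696}} = \frac{392151}{708} + \frac{195}{2 \sqrt{174}} = 392151 \cdot \frac{1}{708} + 195 \frac{\sqrt{174}}{348} = \frac{130717}{236} + \frac{65 \sqrt{174}}{116}$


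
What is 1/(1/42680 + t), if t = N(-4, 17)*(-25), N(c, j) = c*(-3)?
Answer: -42680/12803999 ≈ -0.0033333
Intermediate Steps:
N(c, j) = -3*c
t = -300 (t = -3*(-4)*(-25) = 12*(-25) = -300)
1/(1/42680 + t) = 1/(1/42680 - 300) = 1/(-12803999/42680) = -42680/12803999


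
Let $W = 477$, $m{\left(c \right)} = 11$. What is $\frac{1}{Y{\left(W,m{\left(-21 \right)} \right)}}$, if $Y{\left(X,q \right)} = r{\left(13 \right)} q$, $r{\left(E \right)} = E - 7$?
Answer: $\frac{1}{66} \approx 0.015152$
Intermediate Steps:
$r{\left(E \right)} = -7 + E$ ($r{\left(E \right)} = E - 7 = -7 + E$)
$Y{\left(X,q \right)} = 6 q$ ($Y{\left(X,q \right)} = \left(-7 + 13\right) q = 6 q$)
$\frac{1}{Y{\left(W,m{\left(-21 \right)} \right)}} = \frac{1}{6 \cdot 11} = \frac{1}{66}$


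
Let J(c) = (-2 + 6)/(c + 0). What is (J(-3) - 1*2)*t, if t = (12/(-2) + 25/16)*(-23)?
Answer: -8165/24 ≈ -340.21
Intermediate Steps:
J(c) = 4/c
t = 1633/16 (t = (12*(-1/2) + 25*(1/16))*(-23) = (-6 + 25/16)*(-23) = -71/16*(-23) = 1633/16 ≈ 102.06)
(J(-3) - 1*2)*t = (4/(-3) - 1*2)*(1633/16) = (4*(-1/3) - 2)*(1633/16) = (-4/3 - 2)*(1633/16) = -10/3*1633/16 = -8165/24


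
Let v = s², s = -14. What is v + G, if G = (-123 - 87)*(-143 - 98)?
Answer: 50806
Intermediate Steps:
v = 196 (v = (-14)² = 196)
G = 50610 (G = -210*(-241) = 50610)
v + G = 196 + 50610 = 50806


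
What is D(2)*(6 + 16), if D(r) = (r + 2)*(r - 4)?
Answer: -176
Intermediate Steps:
D(r) = (-4 + r)*(2 + r) (D(r) = (2 + r)*(-4 + r) = (-4 + r)*(2 + r))
D(2)*(6 + 16) = (-8 + 2² - 2*2)*(6 + 16) = (-8 + 4 - 4)*22 = -8*22 = -176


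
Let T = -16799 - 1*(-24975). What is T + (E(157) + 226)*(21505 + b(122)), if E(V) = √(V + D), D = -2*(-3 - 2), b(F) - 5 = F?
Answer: 4897008 + 21632*√167 ≈ 5.1766e+6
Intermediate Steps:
b(F) = 5 + F
T = 8176 (T = -16799 + 24975 = 8176)
D = 10 (D = -2*(-5) = 10)
E(V) = √(10 + V) (E(V) = √(V + 10) = √(10 + V))
T + (E(157) + 226)*(21505 + b(122)) = 8176 + (√(10 + 157) + 226)*(21505 + (5 + 122)) = 8176 + (√167 + 226)*(21505 + 127) = 8176 + (226 + √167)*21632 = 8176 + (4888832 + 21632*√167) = 4897008 + 21632*√167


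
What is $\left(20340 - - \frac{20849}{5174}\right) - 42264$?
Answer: $- \frac{113413927}{5174} \approx -21920.0$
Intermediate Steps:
$\left(20340 - - \frac{20849}{5174}\right) - 42264 = \left(20340 + \frac{20849}{5174}\right) - 42264 = \frac{105260009}{5174} - 42264 = - \frac{113413927}{5174}$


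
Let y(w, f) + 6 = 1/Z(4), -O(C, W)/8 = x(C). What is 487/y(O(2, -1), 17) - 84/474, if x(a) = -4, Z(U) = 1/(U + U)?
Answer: 38445/158 ≈ 243.32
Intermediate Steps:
Z(U) = 1/(2*U)
O(C, W) = 32 (O(C, W) = -8*(-4) = 32)
y(w, f) = 2 (y(w, f) = -6 + 1/((1/2)/4) = -6 + 1/((1/2)*(1/4)) = -6 + 1/(1/8) = -6 + 8 = 2)
487/y(O(2, -1), 17) - 84/474 = 487/2 - 84/474 = 487*(1/2) - 84*1/474 = 487/2 - 14/79 = 38445/158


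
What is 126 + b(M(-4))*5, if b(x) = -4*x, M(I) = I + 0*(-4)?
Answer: 206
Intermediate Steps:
M(I) = I (M(I) = I + 0 = I)
126 + b(M(-4))*5 = 126 - 4*(-4)*5 = 126 + 16*5 = 126 + 80 = 206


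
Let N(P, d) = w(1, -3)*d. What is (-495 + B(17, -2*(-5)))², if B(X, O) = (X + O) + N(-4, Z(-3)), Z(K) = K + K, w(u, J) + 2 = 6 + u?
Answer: 248004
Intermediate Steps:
w(u, J) = 4 + u (w(u, J) = -2 + (6 + u) = 4 + u)
Z(K) = 2*K
N(P, d) = 5*d (N(P, d) = (4 + 1)*d = 5*d)
B(X, O) = -30 + O + X (B(X, O) = (X + O) + 5*(2*(-3)) = (O + X) + 5*(-6) = (O + X) - 30 = -30 + O + X)
(-495 + B(17, -2*(-5)))² = (-495 + (-30 - 2*(-5) + 17))² = (-495 + (-30 + 10 + 17))² = (-495 - 3)² = (-498)² = 248004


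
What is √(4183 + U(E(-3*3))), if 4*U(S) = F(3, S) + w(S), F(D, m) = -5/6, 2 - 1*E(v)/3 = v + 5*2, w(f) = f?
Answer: √602430/12 ≈ 64.680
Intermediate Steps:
E(v) = -24 - 3*v (E(v) = 6 - 3*(v + 5*2) = 6 - 3*(v + 10) = 6 - 3*(10 + v) = 6 + (-30 - 3*v) = -24 - 3*v)
F(D, m) = -⅚ (F(D, m) = -5*⅙ = -⅚)
U(S) = -5/24 + S/4 (U(S) = (-⅚ + S)/4 = -5/24 + S/4)
√(4183 + U(E(-3*3))) = √(4183 + (-5/24 + (-24 - (-9)*3)/4)) = √(4183 + (-5/24 + (-24 - 3*(-9))/4)) = √(4183 + (-5/24 + (-24 + 27)/4)) = √(4183 + (-5/24 + (¼)*3)) = √(4183 + (-5/24 + ¾)) = √(4183 + 13/24) = √(100405/24) = √602430/12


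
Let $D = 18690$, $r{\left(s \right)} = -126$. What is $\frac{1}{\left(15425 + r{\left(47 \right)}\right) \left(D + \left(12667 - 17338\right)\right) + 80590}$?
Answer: $\frac{1}{214557271} \approx 4.6608 \cdot 10^{-9}$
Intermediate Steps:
$\frac{1}{\left(15425 + r{\left(47 \right)}\right) \left(D + \left(12667 - 17338\right)\right) + 80590} = \frac{1}{\left(15425 - 126\right) \left(18690 + \left(12667 - 17338\right)\right) + 80590} = \frac{1}{15299 \left(18690 + \left(12667 - 17338\right)\right) + 80590} = \frac{1}{15299 \left(18690 - 4671\right) + 80590} = \frac{1}{15299 \cdot 14019 + 80590} = \frac{1}{214476681 + 80590} = \frac{1}{214557271}$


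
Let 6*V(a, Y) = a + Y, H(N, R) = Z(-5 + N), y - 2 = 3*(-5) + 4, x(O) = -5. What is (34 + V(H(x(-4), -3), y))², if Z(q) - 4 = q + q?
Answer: 32041/36 ≈ 890.03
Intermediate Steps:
Z(q) = 4 + 2*q (Z(q) = 4 + (q + q) = 4 + 2*q)
y = -9 (y = 2 + (3*(-5) + 4) = 2 + (-15 + 4) = 2 - 11 = -9)
H(N, R) = -6 + 2*N (H(N, R) = 4 + 2*(-5 + N) = 4 + (-10 + 2*N) = -6 + 2*N)
V(a, Y) = Y/6 + a/6 (V(a, Y) = (a + Y)/6 = (Y + a)/6 = Y/6 + a/6)
(34 + V(H(x(-4), -3), y))² = (34 + ((⅙)*(-9) + (-6 + 2*(-5))/6))² = (34 + (-3/2 + (-6 - 10)/6))² = (34 + (-3/2 + (⅙)*(-16)))² = (34 + (-3/2 - 8/3))² = (34 - 25/6)² = (179/6)² = 32041/36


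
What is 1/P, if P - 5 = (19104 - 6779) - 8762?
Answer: 1/3568 ≈ 0.00028027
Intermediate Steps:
P = 3568 (P = 5 + ((19104 - 6779) - 8762) = 5 + (12325 - 8762) = 5 + 3563 = 3568)
1/P = 1/3568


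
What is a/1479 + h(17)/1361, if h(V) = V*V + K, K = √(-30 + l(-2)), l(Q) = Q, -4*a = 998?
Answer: 175723/4025838 + 4*I*√2/1361 ≈ 0.043649 + 0.0041564*I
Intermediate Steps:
a = -499/2 (a = -¼*998 = -499/2 ≈ -249.50)
K = 4*I*√2 (K = √(-30 - 2) = √(-32) = 4*I*√2 ≈ 5.6569*I)
h(V) = V² + 4*I*√2 (h(V) = V*V + 4*I*√2 = V² + 4*I*√2)
a/1479 + h(17)/1361 = -499/2/1479 + (17² + 4*I*√2)/1361 = -499/2*1/1479 + (289 + 4*I*√2)*(1/1361) = -499/2958 + (289/1361 + 4*I*√2/1361) = 175723/4025838 + 4*I*√2/1361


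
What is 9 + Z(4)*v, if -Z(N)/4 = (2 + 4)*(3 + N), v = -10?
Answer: 1689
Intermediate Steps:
Z(N) = -72 - 24*N (Z(N) = -4*(2 + 4)*(3 + N) = -24*(3 + N) = -4*(18 + 6*N) = -72 - 24*N)
9 + Z(4)*v = 9 + (-72 - 24*4)*(-10) = 9 + (-72 - 96)*(-10) = 9 - 168*(-10) = 9 + 1680 = 1689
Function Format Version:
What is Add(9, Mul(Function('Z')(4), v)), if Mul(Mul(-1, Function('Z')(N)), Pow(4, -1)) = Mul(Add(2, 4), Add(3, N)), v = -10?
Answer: 1689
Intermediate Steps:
Function('Z')(N) = Add(-72, Mul(-24, N)) (Function('Z')(N) = Mul(-4, Mul(Add(2, 4), Add(3, N))) = Mul(-4, Mul(6, Add(3, N))) = Mul(-4, Add(18, Mul(6, N))) = Add(-72, Mul(-24, N)))
Add(9, Mul(Function('Z')(4), v)) = Add(9, Mul(Add(-72, Mul(-24, 4)), -10)) = Add(9, Mul(Add(-72, -96), -10)) = Add(9, Mul(-168, -10)) = Add(9, 1680) = 1689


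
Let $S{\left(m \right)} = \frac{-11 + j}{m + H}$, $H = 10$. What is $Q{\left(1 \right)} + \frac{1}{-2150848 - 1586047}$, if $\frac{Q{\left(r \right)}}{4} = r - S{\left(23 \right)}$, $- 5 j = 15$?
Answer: $\frac{702536227}{123317535} \approx 5.697$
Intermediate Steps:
$j = -3$ ($j = \left(- \frac{1}{5}\right) 15 = -3$)
$S{\left(m \right)} = - \frac{14}{10 + m}$ ($S{\left(m \right)} = \frac{-11 - 3}{m + 10} = - \frac{14}{10 + m}$)
$Q{\left(r \right)} = \frac{56}{33} + 4 r$ ($Q{\left(r \right)} = 4 \left(r - - \frac{14}{10 + 23}\right) = 4 \left(r - - \frac{14}{33}\right) = 4 \left(r + \frac{14}{33}\right) = 4 \left(\frac{14}{33} + r\right) = \frac{56}{33} + 4 r$)
$Q{\left(1 \right)} + \frac{1}{-2150848 - 1586047} = \left(\frac{56}{33} + 4 \cdot 1\right) + \frac{1}{-2150848 - 1586047} = \left(\frac{56}{33} + 4\right) + \frac{1}{-3736895} = \frac{188}{33} - \frac{1}{3736895} = \frac{702536227}{123317535}$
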